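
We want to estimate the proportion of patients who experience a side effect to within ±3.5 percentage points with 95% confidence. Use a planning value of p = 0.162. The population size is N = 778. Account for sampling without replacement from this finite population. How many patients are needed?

For a proportion with margin E = 0.035 at 95% confidence, z = 1.960.
n = p̂(1−p̂)(z/E)² = 0.162 × 0.838 × (1.960/0.035)² = 425.73 — call this n₀.
Finite-population correction with N = 778: n = n₀ / (1 + (n₀−1)/N) = 425.73 / 1.546 = 275.38
Round up: n = 276.

276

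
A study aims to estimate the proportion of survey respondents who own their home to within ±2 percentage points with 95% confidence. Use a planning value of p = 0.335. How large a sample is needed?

2140

For a proportion with margin E = 0.02 at 95% confidence, z = 1.960.
n = p̂(1−p̂)(z/E)² = 0.335 × 0.665 × (1.960/0.02)² = 2139.53
Round up: n = 2140.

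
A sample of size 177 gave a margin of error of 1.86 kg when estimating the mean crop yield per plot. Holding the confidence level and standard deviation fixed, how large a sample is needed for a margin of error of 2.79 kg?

Margin of error scales as 1/√n, so n₂ = n₁·(E₁/E₂)².
n₂ = 177 × (1.86/2.79)² = 177 × 0.4444 = 78.66
Round up: n₂ = 79.

79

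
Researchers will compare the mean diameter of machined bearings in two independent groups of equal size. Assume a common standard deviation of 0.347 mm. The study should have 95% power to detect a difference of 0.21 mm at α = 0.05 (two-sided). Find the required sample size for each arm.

For two equal groups, n per group = 2·((z_{α/2} + z_β)·σ/δ)².
z_{α/2} = 1.960; z_β = 1.645 (power 95%).
n = 2 × (3.605 × 0.347 / 0.21)² = 2 × 35.48 = 70.96
Round up: n = 71 per group.

71 per group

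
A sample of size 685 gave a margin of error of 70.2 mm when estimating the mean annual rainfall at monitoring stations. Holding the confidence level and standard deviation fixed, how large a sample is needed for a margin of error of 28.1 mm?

n = 4276

Margin of error scales as 1/√n, so n₂ = n₁·(E₁/E₂)².
n₂ = 685 × (70.2/28.1)² = 685 × 6.241 = 4275.09
Round up: n₂ = 4276.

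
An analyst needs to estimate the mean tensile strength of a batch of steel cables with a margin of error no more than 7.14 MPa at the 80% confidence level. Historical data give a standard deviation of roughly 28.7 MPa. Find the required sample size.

For a mean, the margin of error is E = z·σ/√n, so n = (zσ/E)².
At 80% confidence, z = 1.282.
n = (1.282 × 28.7 / 7.14)² = 26.55
Round up: n = 27.

27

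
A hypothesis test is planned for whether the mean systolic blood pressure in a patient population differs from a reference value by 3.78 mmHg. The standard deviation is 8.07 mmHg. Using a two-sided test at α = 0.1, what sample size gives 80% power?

For a one-sample z-test, n = ((z_{α/2} + z_β)·σ/δ)².
z_{α/2} = 1.645 (two-sided α = 0.1); z_β = 0.842 (power 80% → β = 0.2).
n = (2.487 × 8.07 / 3.78)² = 28.19
Round up: n = 29.

29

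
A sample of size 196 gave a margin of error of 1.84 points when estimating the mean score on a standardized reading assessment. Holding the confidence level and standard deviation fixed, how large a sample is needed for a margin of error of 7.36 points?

13

Margin of error scales as 1/√n, so n₂ = n₁·(E₁/E₂)².
n₂ = 196 × (1.84/7.36)² = 196 × 0.0625 = 12.25
Round up: n₂ = 13.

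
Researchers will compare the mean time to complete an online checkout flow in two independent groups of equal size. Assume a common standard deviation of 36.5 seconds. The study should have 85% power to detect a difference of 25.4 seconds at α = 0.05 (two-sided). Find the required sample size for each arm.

38 per group

For two equal groups, n per group = 2·((z_{α/2} + z_β)·σ/δ)².
z_{α/2} = 1.960; z_β = 1.036 (power 85%).
n = 2 × (2.996 × 36.5 / 25.4)² = 2 × 18.54 = 37.08
Round up: n = 38 per group.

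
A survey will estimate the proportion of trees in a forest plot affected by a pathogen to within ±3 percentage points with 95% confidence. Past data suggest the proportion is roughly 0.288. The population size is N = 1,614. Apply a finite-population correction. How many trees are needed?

For a proportion with margin E = 0.03 at 95% confidence, z = 1.960.
n = p̂(1−p̂)(z/E)² = 0.288 × 0.712 × (1.960/0.03)² = 875.27 — call this n₀.
Finite-population correction with N = 1,614: n = n₀ / (1 + (n₀−1)/N) = 875.27 / 1.542 = 567.62
Round up: n = 568.

n = 568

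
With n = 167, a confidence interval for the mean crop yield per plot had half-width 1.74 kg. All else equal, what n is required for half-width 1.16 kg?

Margin of error scales as 1/√n, so n₂ = n₁·(E₁/E₂)².
n₂ = 167 × (1.74/1.16)² = 167 × 2.25 = 375.75
Round up: n₂ = 376.

n = 376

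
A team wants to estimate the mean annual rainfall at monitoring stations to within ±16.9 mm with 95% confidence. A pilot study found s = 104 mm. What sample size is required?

For a mean, the margin of error is E = z·σ/√n, so n = (zσ/E)².
At 95% confidence, z = 1.960.
n = (1.960 × 104 / 16.9)² = 145.48
Round up: n = 146.

146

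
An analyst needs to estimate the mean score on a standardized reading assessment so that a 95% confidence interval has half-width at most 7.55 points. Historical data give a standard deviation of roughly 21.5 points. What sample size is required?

For a mean, the margin of error is E = z·σ/√n, so n = (zσ/E)².
At 95% confidence, z = 1.960.
n = (1.960 × 21.5 / 7.55)² = 31.15
Round up: n = 32.

n = 32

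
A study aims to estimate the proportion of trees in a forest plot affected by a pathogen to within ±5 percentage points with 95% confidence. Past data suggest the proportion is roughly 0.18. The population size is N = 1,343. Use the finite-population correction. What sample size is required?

For a proportion with margin E = 0.05 at 95% confidence, z = 1.960.
n = p̂(1−p̂)(z/E)² = 0.18 × 0.82 × (1.960/0.05)² = 226.81 — call this n₀.
Finite-population correction with N = 1,343: n = n₀ / (1 + (n₀−1)/N) = 226.81 / 1.168 = 194.19
Round up: n = 195.

195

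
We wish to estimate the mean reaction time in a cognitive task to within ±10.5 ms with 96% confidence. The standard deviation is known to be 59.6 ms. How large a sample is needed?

136

For a mean, the margin of error is E = z·σ/√n, so n = (zσ/E)².
At 96% confidence, z = 2.054.
n = (2.054 × 59.6 / 10.5)² = 135.93
Round up: n = 136.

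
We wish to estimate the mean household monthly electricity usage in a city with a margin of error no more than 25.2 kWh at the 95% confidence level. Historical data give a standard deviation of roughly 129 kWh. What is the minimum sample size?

101

For a mean, the margin of error is E = z·σ/√n, so n = (zσ/E)².
At 95% confidence, z = 1.960.
n = (1.960 × 129 / 25.2)² = 100.67
Round up: n = 101.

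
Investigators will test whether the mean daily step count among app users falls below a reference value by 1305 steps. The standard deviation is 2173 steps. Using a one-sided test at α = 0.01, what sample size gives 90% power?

37

For a one-sample z-test, n = ((z_α + z_β)·σ/δ)².
z_α = 2.326 (one-sided α = 0.01); z_β = 1.282 (power 90% → β = 0.1).
n = (3.608 × 2173 / 1305)² = 36.09
Round up: n = 37.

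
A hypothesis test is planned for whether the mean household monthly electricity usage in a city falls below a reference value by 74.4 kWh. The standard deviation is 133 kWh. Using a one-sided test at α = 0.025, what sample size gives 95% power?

n = 42

For a one-sample z-test, n = ((z_α + z_β)·σ/δ)².
z_α = 1.960 (one-sided α = 0.025); z_β = 1.645 (power 95% → β = 0.05).
n = (3.605 × 133 / 74.4)² = 41.53
Round up: n = 42.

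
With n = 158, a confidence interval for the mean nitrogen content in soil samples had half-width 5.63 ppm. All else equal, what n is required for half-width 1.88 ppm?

Margin of error scales as 1/√n, so n₂ = n₁·(E₁/E₂)².
n₂ = 158 × (5.63/1.88)² = 158 × 8.968 = 1416.94
Round up: n₂ = 1417.

n = 1417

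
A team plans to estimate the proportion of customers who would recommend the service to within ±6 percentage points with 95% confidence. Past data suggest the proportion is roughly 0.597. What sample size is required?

257

For a proportion with margin E = 0.06 at 95% confidence, z = 1.960.
n = p̂(1−p̂)(z/E)² = 0.597 × 0.403 × (1.960/0.06)² = 256.74
Round up: n = 257.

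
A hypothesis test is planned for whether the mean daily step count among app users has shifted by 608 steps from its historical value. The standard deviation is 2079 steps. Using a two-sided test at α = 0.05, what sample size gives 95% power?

For a one-sample z-test, n = ((z_{α/2} + z_β)·σ/δ)².
z_{α/2} = 1.960 (two-sided α = 0.05); z_β = 1.645 (power 95% → β = 0.05).
n = (3.605 × 2079 / 608)² = 151.95
Round up: n = 152.

152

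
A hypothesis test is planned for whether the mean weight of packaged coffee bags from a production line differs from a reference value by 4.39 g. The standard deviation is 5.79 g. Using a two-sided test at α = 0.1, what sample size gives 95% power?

For a one-sample z-test, n = ((z_{α/2} + z_β)·σ/δ)².
z_{α/2} = 1.645 (two-sided α = 0.1); z_β = 1.645 (power 95% → β = 0.05).
n = (3.290 × 5.79 / 4.39)² = 18.83
Round up: n = 19.

19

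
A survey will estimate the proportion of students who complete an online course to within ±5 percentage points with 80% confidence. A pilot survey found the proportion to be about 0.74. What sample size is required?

127

For a proportion with margin E = 0.05 at 80% confidence, z = 1.282.
n = p̂(1−p̂)(z/E)² = 0.74 × 0.26 × (1.282/0.05)² = 126.49
Round up: n = 127.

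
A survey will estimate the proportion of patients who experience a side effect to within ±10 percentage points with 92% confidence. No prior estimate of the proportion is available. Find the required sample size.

For a proportion with margin E = 0.1 at 92% confidence, z = 1.751.
With no prior estimate, use p = 0.5, which maximizes p(1−p) at 0.25.
n = 0.25 × (z/E)² = 0.25 × (1.751/0.1)² = 76.65
Round up: n = 77.

77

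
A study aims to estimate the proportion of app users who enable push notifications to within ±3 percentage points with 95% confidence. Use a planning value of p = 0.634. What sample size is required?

For a proportion with margin E = 0.03 at 95% confidence, z = 1.960.
n = p̂(1−p̂)(z/E)² = 0.634 × 0.366 × (1.960/0.03)² = 990.47
Round up: n = 991.

991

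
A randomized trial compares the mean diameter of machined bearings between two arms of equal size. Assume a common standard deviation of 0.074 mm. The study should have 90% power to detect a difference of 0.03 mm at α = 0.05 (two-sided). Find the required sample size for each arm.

128 per group

For two equal groups, n per group = 2·((z_{α/2} + z_β)·σ/δ)².
z_{α/2} = 1.960; z_β = 1.282 (power 90%).
n = 2 × (3.242 × 0.074 / 0.03)² = 2 × 63.95 = 127.90
Round up: n = 128 per group.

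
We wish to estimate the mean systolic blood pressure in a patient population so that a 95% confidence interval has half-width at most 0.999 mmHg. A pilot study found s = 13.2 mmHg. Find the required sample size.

For a mean, the margin of error is E = z·σ/√n, so n = (zσ/E)².
At 95% confidence, z = 1.960.
n = (1.960 × 13.2 / 0.999)² = 670.70
Round up: n = 671.

n = 671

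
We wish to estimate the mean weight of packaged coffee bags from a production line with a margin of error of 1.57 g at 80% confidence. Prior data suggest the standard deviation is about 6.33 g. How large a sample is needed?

For a mean, the margin of error is E = z·σ/√n, so n = (zσ/E)².
At 80% confidence, z = 1.282.
n = (1.282 × 6.33 / 1.57)² = 26.72
Round up: n = 27.

27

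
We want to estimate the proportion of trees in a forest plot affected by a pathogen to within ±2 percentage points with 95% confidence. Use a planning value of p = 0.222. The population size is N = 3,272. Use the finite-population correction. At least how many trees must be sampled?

For a proportion with margin E = 0.02 at 95% confidence, z = 1.960.
n = p̂(1−p̂)(z/E)² = 0.222 × 0.778 × (1.960/0.02)² = 1658.76 — call this n₀.
Finite-population correction with N = 3,272: n = n₀ / (1 + (n₀−1)/N) = 1658.76 / 1.507 = 1100.70
Round up: n = 1101.

1101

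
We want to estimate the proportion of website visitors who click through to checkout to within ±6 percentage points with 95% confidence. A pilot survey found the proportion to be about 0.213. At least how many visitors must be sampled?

179

For a proportion with margin E = 0.06 at 95% confidence, z = 1.960.
n = p̂(1−p̂)(z/E)² = 0.213 × 0.787 × (1.960/0.06)² = 178.88
Round up: n = 179.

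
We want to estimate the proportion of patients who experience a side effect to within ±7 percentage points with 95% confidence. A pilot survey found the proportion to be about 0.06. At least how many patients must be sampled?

For a proportion with margin E = 0.07 at 95% confidence, z = 1.960.
n = p̂(1−p̂)(z/E)² = 0.06 × 0.94 × (1.960/0.07)² = 44.22
Round up: n = 45.

45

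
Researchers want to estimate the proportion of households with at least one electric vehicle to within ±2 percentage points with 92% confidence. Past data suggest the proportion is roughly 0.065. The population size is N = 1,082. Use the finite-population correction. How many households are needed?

For a proportion with margin E = 0.02 at 92% confidence, z = 1.751.
n = p̂(1−p̂)(z/E)² = 0.065 × 0.935 × (1.751/0.02)² = 465.84 — call this n₀.
Finite-population correction with N = 1,082: n = n₀ / (1 + (n₀−1)/N) = 465.84 / 1.43 = 325.76
Round up: n = 326.

326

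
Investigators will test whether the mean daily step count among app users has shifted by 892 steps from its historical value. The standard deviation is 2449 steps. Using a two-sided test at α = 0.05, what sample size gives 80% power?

For a one-sample z-test, n = ((z_{α/2} + z_β)·σ/δ)².
z_{α/2} = 1.960 (two-sided α = 0.05); z_β = 0.842 (power 80% → β = 0.2).
n = (2.802 × 2449 / 892)² = 59.18
Round up: n = 60.

60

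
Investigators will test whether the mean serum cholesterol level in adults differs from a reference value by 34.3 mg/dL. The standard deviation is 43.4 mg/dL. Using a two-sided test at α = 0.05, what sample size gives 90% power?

17

For a one-sample z-test, n = ((z_{α/2} + z_β)·σ/δ)².
z_{α/2} = 1.960 (two-sided α = 0.05); z_β = 1.282 (power 90% → β = 0.1).
n = (3.242 × 43.4 / 34.3)² = 16.83
Round up: n = 17.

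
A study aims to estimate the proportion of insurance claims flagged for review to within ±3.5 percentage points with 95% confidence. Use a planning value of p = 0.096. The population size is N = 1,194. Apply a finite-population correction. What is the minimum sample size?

n = 222

For a proportion with margin E = 0.035 at 95% confidence, z = 1.960.
n = p̂(1−p̂)(z/E)² = 0.096 × 0.904 × (1.960/0.035)² = 272.15 — call this n₀.
Finite-population correction with N = 1,194: n = n₀ / (1 + (n₀−1)/N) = 272.15 / 1.227 = 221.80
Round up: n = 222.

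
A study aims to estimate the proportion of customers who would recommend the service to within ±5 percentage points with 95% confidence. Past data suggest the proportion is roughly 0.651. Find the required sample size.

350

For a proportion with margin E = 0.05 at 95% confidence, z = 1.960.
n = p̂(1−p̂)(z/E)² = 0.651 × 0.349 × (1.960/0.05)² = 349.12
Round up: n = 350.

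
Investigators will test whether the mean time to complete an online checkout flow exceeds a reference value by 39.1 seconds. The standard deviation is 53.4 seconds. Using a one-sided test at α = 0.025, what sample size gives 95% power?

25

For a one-sample z-test, n = ((z_α + z_β)·σ/δ)².
z_α = 1.960 (one-sided α = 0.025); z_β = 1.645 (power 95% → β = 0.05).
n = (3.605 × 53.4 / 39.1)² = 24.24
Round up: n = 25.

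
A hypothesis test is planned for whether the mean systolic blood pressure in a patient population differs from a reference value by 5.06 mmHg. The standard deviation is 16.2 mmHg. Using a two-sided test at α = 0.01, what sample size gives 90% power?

153

For a one-sample z-test, n = ((z_{α/2} + z_β)·σ/δ)².
z_{α/2} = 2.576 (two-sided α = 0.01); z_β = 1.282 (power 90% → β = 0.1).
n = (3.858 × 16.2 / 5.06)² = 152.56
Round up: n = 153.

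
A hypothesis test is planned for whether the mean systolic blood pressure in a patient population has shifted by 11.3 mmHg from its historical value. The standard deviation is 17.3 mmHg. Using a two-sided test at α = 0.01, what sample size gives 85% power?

For a one-sample z-test, n = ((z_{α/2} + z_β)·σ/δ)².
z_{α/2} = 2.576 (two-sided α = 0.01); z_β = 1.036 (power 85% → β = 0.15).
n = (3.612 × 17.3 / 11.3)² = 30.58
Round up: n = 31.

31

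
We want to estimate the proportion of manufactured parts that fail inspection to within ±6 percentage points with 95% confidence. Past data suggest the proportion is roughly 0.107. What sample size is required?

For a proportion with margin E = 0.06 at 95% confidence, z = 1.960.
n = p̂(1−p̂)(z/E)² = 0.107 × 0.893 × (1.960/0.06)² = 101.96
Round up: n = 102.

102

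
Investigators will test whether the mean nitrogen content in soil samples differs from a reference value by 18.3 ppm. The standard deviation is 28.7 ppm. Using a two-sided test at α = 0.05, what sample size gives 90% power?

For a one-sample z-test, n = ((z_{α/2} + z_β)·σ/δ)².
z_{α/2} = 1.960 (two-sided α = 0.05); z_β = 1.282 (power 90% → β = 0.1).
n = (3.242 × 28.7 / 18.3)² = 25.85
Round up: n = 26.

n = 26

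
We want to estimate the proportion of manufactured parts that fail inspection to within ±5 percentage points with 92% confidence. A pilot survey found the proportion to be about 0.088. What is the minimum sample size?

99

For a proportion with margin E = 0.05 at 92% confidence, z = 1.751.
n = p̂(1−p̂)(z/E)² = 0.088 × 0.912 × (1.751/0.05)² = 98.43
Round up: n = 99.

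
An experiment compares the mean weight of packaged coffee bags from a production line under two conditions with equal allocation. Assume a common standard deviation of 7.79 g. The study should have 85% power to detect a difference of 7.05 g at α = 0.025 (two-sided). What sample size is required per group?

27 per group

For two equal groups, n per group = 2·((z_{α/2} + z_β)·σ/δ)².
z_{α/2} = 2.241; z_β = 1.036 (power 85%).
n = 2 × (3.277 × 7.79 / 7.05)² = 2 × 13.11 = 26.22
Round up: n = 27 per group.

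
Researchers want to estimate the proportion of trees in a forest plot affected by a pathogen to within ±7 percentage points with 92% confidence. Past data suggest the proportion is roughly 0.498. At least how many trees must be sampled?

157

For a proportion with margin E = 0.07 at 92% confidence, z = 1.751.
n = p̂(1−p̂)(z/E)² = 0.498 × 0.502 × (1.751/0.07)² = 156.43
Round up: n = 157.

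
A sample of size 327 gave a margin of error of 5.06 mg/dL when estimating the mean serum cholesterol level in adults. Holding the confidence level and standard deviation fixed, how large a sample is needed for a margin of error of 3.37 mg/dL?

Margin of error scales as 1/√n, so n₂ = n₁·(E₁/E₂)².
n₂ = 327 × (5.06/3.37)² = 327 × 2.254 = 737.06
Round up: n₂ = 738.

738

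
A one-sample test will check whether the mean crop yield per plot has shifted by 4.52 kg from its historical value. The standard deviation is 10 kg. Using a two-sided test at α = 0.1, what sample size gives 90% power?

42

For a one-sample z-test, n = ((z_{α/2} + z_β)·σ/δ)².
z_{α/2} = 1.645 (two-sided α = 0.1); z_β = 1.282 (power 90% → β = 0.1).
n = (2.927 × 10 / 4.52)² = 41.93
Round up: n = 42.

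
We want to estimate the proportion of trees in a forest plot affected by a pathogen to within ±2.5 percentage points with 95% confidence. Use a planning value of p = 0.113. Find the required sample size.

617

For a proportion with margin E = 0.025 at 95% confidence, z = 1.960.
n = p̂(1−p̂)(z/E)² = 0.113 × 0.887 × (1.960/0.025)² = 616.08
Round up: n = 617.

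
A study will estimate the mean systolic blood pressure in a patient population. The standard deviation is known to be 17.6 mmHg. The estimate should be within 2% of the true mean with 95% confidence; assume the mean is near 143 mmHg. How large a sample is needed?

146

For a mean, the margin of error is E = z·σ/√n, so n = (zσ/E)².
At 95% confidence, z = 1.960.
E = 2% of 143 = 2.86 mmHg.
n = (1.960 × 17.6 / 2.86)² = 145.48
Round up: n = 146.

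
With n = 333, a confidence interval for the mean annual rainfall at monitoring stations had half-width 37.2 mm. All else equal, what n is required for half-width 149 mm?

Margin of error scales as 1/√n, so n₂ = n₁·(E₁/E₂)².
n₂ = 333 × (37.2/149)² = 333 × 0.06233 = 20.76
Round up: n₂ = 21.

21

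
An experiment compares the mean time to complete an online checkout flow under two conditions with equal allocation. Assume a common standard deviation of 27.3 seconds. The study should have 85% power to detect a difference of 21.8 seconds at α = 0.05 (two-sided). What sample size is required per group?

29 per group

For two equal groups, n per group = 2·((z_{α/2} + z_β)·σ/δ)².
z_{α/2} = 1.960; z_β = 1.036 (power 85%).
n = 2 × (2.996 × 27.3 / 21.8)² = 2 × 14.08 = 28.16
Round up: n = 29 per group.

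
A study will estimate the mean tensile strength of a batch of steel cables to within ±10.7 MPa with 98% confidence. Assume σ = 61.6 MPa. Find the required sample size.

180

For a mean, the margin of error is E = z·σ/√n, so n = (zσ/E)².
At 98% confidence, z = 2.326.
n = (2.326 × 61.6 / 10.7)² = 179.31
Round up: n = 180.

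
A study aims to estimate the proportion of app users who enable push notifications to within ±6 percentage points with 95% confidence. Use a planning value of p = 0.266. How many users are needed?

For a proportion with margin E = 0.06 at 95% confidence, z = 1.960.
n = p̂(1−p̂)(z/E)² = 0.266 × 0.734 × (1.960/0.06)² = 208.35
Round up: n = 209.

209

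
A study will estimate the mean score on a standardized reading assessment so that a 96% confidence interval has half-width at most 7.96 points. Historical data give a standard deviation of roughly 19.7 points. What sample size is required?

For a mean, the margin of error is E = z·σ/√n, so n = (zσ/E)².
At 96% confidence, z = 2.054.
n = (2.054 × 19.7 / 7.96)² = 25.84
Round up: n = 26.

26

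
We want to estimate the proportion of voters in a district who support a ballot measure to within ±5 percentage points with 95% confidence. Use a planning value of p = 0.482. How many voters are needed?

n = 384

For a proportion with margin E = 0.05 at 95% confidence, z = 1.960.
n = p̂(1−p̂)(z/E)² = 0.482 × 0.518 × (1.960/0.05)² = 383.66
Round up: n = 384.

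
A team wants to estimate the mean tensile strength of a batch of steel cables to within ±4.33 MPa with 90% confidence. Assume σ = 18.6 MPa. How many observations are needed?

For a mean, the margin of error is E = z·σ/√n, so n = (zσ/E)².
At 90% confidence, z = 1.645.
n = (1.645 × 18.6 / 4.33)² = 49.93
Round up: n = 50.

50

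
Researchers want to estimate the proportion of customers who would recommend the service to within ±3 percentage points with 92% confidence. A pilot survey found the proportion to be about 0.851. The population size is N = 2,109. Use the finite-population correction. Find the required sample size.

For a proportion with margin E = 0.03 at 92% confidence, z = 1.751.
n = p̂(1−p̂)(z/E)² = 0.851 × 0.149 × (1.751/0.03)² = 431.96 — call this n₀.
Finite-population correction with N = 2,109: n = n₀ / (1 + (n₀−1)/N) = 431.96 / 1.204 = 358.77
Round up: n = 359.

359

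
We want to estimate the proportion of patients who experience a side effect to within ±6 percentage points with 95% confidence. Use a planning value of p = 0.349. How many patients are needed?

243

For a proportion with margin E = 0.06 at 95% confidence, z = 1.960.
n = p̂(1−p̂)(z/E)² = 0.349 × 0.651 × (1.960/0.06)² = 242.45
Round up: n = 243.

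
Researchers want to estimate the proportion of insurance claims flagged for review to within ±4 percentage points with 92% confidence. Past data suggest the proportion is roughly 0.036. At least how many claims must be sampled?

For a proportion with margin E = 0.04 at 92% confidence, z = 1.751.
n = p̂(1−p̂)(z/E)² = 0.036 × 0.964 × (1.751/0.04)² = 66.50
Round up: n = 67.

67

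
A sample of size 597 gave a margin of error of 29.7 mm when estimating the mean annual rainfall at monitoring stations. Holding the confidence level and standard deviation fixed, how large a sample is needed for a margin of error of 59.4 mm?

150

Margin of error scales as 1/√n, so n₂ = n₁·(E₁/E₂)².
n₂ = 597 × (29.7/59.4)² = 597 × 0.25 = 149.25
Round up: n₂ = 150.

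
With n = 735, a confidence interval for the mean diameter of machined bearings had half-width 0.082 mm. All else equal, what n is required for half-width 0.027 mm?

Margin of error scales as 1/√n, so n₂ = n₁·(E₁/E₂)².
n₂ = 735 × (0.082/0.027)² = 735 × 9.224 = 6779.64
Round up: n₂ = 6780.

6780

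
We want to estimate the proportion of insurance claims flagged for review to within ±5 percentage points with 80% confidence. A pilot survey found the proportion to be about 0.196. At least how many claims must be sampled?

For a proportion with margin E = 0.05 at 80% confidence, z = 1.282.
n = p̂(1−p̂)(z/E)² = 0.196 × 0.804 × (1.282/0.05)² = 103.60
Round up: n = 104.

104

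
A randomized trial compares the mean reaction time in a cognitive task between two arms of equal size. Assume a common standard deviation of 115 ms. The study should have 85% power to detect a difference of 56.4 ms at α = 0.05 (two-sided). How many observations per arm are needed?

For two equal groups, n per group = 2·((z_{α/2} + z_β)·σ/δ)².
z_{α/2} = 1.960; z_β = 1.036 (power 85%).
n = 2 × (2.996 × 115 / 56.4)² = 2 × 37.32 = 74.64
Round up: n = 75 per group.

75 per group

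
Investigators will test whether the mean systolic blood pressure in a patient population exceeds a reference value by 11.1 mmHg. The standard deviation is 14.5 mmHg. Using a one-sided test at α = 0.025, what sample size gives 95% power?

23

For a one-sample z-test, n = ((z_α + z_β)·σ/δ)².
z_α = 1.960 (one-sided α = 0.025); z_β = 1.645 (power 95% → β = 0.05).
n = (3.605 × 14.5 / 11.1)² = 22.18
Round up: n = 23.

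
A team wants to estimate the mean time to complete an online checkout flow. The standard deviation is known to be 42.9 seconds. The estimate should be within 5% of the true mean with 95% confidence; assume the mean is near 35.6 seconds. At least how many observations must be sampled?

For a mean, the margin of error is E = z·σ/√n, so n = (zσ/E)².
At 95% confidence, z = 1.960.
E = 5% of 35.6 = 1.78 seconds.
n = (1.960 × 42.9 / 1.78)² = 2231.45
Round up: n = 2232.

n = 2232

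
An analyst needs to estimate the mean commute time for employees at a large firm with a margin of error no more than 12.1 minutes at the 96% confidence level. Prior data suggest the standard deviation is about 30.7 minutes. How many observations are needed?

28

For a mean, the margin of error is E = z·σ/√n, so n = (zσ/E)².
At 96% confidence, z = 2.054.
n = (2.054 × 30.7 / 12.1)² = 27.16
Round up: n = 28.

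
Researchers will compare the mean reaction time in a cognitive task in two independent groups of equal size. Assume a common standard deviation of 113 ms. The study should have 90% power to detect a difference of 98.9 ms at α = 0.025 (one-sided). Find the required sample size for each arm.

28 per group

For two equal groups, n per group = 2·((z_α + z_β)·σ/δ)².
z_α = 1.960; z_β = 1.282 (power 90%).
n = 2 × (3.242 × 113 / 98.9)² = 2 × 13.72 = 27.44
Round up: n = 28 per group.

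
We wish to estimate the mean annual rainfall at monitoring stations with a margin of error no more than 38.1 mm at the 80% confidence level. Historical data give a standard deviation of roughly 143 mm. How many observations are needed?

n = 24

For a mean, the margin of error is E = z·σ/√n, so n = (zσ/E)².
At 80% confidence, z = 1.282.
n = (1.282 × 143 / 38.1)² = 23.15
Round up: n = 24.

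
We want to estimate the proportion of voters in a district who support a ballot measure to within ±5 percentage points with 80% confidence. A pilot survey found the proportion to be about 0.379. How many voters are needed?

n = 155

For a proportion with margin E = 0.05 at 80% confidence, z = 1.282.
n = p̂(1−p̂)(z/E)² = 0.379 × 0.621 × (1.282/0.05)² = 154.73
Round up: n = 155.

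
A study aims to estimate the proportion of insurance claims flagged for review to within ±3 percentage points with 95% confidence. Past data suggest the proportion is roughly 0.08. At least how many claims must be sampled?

For a proportion with margin E = 0.03 at 95% confidence, z = 1.960.
n = p̂(1−p̂)(z/E)² = 0.08 × 0.92 × (1.960/0.03)² = 314.16
Round up: n = 315.

315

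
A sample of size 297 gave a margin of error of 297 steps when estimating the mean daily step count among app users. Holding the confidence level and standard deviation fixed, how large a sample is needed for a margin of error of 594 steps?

75

Margin of error scales as 1/√n, so n₂ = n₁·(E₁/E₂)².
n₂ = 297 × (297/594)² = 297 × 0.25 = 74.25
Round up: n₂ = 75.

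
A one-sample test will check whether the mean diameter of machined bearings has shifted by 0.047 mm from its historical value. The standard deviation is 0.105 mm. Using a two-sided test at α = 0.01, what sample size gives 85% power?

66

For a one-sample z-test, n = ((z_{α/2} + z_β)·σ/δ)².
z_{α/2} = 2.576 (two-sided α = 0.01); z_β = 1.036 (power 85% → β = 0.15).
n = (3.612 × 0.105 / 0.047)² = 65.11
Round up: n = 66.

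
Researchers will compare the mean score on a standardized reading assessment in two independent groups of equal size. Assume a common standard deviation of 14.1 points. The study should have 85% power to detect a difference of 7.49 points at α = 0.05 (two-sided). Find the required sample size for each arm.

64 per group

For two equal groups, n per group = 2·((z_{α/2} + z_β)·σ/δ)².
z_{α/2} = 1.960; z_β = 1.036 (power 85%).
n = 2 × (2.996 × 14.1 / 7.49)² = 2 × 31.81 = 63.62
Round up: n = 64 per group.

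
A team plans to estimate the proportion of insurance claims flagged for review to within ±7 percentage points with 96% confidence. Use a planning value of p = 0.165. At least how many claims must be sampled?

119

For a proportion with margin E = 0.07 at 96% confidence, z = 2.054.
n = p̂(1−p̂)(z/E)² = 0.165 × 0.835 × (2.054/0.07)² = 118.62
Round up: n = 119.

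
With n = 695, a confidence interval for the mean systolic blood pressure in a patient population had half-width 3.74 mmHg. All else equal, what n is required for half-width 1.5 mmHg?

Margin of error scales as 1/√n, so n₂ = n₁·(E₁/E₂)².
n₂ = 695 × (3.74/1.5)² = 695 × 6.217 = 4320.81
Round up: n₂ = 4321.

4321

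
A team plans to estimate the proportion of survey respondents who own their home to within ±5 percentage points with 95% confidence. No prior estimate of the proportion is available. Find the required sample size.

n = 385

For a proportion with margin E = 0.05 at 95% confidence, z = 1.960.
With no prior estimate, use p = 0.5, which maximizes p(1−p) at 0.25.
n = 0.25 × (z/E)² = 0.25 × (1.960/0.05)² = 384.16
Round up: n = 385.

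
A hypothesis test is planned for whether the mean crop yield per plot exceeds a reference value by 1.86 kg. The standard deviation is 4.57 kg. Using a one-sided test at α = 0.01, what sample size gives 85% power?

For a one-sample z-test, n = ((z_α + z_β)·σ/δ)².
z_α = 2.326 (one-sided α = 0.01); z_β = 1.036 (power 85% → β = 0.15).
n = (3.362 × 4.57 / 1.86)² = 68.23
Round up: n = 69.

69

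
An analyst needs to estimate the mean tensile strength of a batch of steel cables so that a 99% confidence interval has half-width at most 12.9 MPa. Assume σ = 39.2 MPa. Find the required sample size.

For a mean, the margin of error is E = z·σ/√n, so n = (zσ/E)².
At 99% confidence, z = 2.576.
n = (2.576 × 39.2 / 12.9)² = 61.28
Round up: n = 62.

62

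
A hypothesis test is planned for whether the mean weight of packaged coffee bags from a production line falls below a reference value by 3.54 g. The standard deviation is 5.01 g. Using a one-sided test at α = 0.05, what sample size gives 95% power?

For a one-sample z-test, n = ((z_α + z_β)·σ/δ)².
z_α = 1.645 (one-sided α = 0.05); z_β = 1.645 (power 95% → β = 0.05).
n = (3.290 × 5.01 / 3.54)² = 21.68
Round up: n = 22.

n = 22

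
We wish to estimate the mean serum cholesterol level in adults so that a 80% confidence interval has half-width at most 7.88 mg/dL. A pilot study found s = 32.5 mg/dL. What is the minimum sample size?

For a mean, the margin of error is E = z·σ/√n, so n = (zσ/E)².
At 80% confidence, z = 1.282.
n = (1.282 × 32.5 / 7.88)² = 27.96
Round up: n = 28.

28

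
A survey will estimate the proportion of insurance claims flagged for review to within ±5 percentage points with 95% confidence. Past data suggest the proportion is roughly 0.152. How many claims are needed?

199

For a proportion with margin E = 0.05 at 95% confidence, z = 1.960.
n = p̂(1−p̂)(z/E)² = 0.152 × 0.848 × (1.960/0.05)² = 198.07
Round up: n = 199.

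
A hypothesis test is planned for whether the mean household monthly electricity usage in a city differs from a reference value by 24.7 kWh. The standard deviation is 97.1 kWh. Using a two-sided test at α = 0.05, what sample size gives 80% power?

122

For a one-sample z-test, n = ((z_{α/2} + z_β)·σ/δ)².
z_{α/2} = 1.960 (two-sided α = 0.05); z_β = 0.842 (power 80% → β = 0.2).
n = (2.802 × 97.1 / 24.7)² = 121.33
Round up: n = 122.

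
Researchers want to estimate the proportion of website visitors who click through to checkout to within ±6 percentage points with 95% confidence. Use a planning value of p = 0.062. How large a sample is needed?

63

For a proportion with margin E = 0.06 at 95% confidence, z = 1.960.
n = p̂(1−p̂)(z/E)² = 0.062 × 0.938 × (1.960/0.06)² = 62.06
Round up: n = 63.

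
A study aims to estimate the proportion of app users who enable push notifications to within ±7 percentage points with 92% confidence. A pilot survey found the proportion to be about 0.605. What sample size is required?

For a proportion with margin E = 0.07 at 92% confidence, z = 1.751.
n = p̂(1−p̂)(z/E)² = 0.605 × 0.395 × (1.751/0.07)² = 149.53
Round up: n = 150.

n = 150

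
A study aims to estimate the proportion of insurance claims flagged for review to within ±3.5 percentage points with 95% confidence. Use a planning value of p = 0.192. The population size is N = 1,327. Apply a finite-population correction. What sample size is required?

For a proportion with margin E = 0.035 at 95% confidence, z = 1.960.
n = p̂(1−p̂)(z/E)² = 0.192 × 0.808 × (1.960/0.035)² = 486.51 — call this n₀.
Finite-population correction with N = 1,327: n = n₀ / (1 + (n₀−1)/N) = 486.51 / 1.366 = 356.16
Round up: n = 357.

n = 357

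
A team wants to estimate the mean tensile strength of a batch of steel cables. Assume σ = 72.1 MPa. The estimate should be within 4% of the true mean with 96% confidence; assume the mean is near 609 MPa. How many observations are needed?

n = 37

For a mean, the margin of error is E = z·σ/√n, so n = (zσ/E)².
At 96% confidence, z = 2.054.
E = 4% of 609 = 24.36 MPa.
n = (2.054 × 72.1 / 24.36)² = 36.96
Round up: n = 37.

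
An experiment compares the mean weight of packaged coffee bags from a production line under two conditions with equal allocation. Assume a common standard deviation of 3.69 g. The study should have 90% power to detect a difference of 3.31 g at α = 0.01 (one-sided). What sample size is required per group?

33 per group

For two equal groups, n per group = 2·((z_α + z_β)·σ/δ)².
z_α = 2.326; z_β = 1.282 (power 90%).
n = 2 × (3.608 × 3.69 / 3.31)² = 2 × 16.18 = 32.36
Round up: n = 33 per group.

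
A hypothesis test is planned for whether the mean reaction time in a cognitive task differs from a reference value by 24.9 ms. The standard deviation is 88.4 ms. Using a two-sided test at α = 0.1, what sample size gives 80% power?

78

For a one-sample z-test, n = ((z_{α/2} + z_β)·σ/δ)².
z_{α/2} = 1.645 (two-sided α = 0.1); z_β = 0.842 (power 80% → β = 0.2).
n = (2.487 × 88.4 / 24.9)² = 77.96
Round up: n = 78.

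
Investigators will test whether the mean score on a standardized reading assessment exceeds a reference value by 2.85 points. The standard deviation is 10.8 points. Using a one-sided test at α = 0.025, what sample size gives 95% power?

For a one-sample z-test, n = ((z_α + z_β)·σ/δ)².
z_α = 1.960 (one-sided α = 0.025); z_β = 1.645 (power 95% → β = 0.05).
n = (3.605 × 10.8 / 2.85)² = 186.62
Round up: n = 187.

187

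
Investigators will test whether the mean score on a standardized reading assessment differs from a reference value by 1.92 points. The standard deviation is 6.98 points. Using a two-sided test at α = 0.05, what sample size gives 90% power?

139

For a one-sample z-test, n = ((z_{α/2} + z_β)·σ/δ)².
z_{α/2} = 1.960 (two-sided α = 0.05); z_β = 1.282 (power 90% → β = 0.1).
n = (3.242 × 6.98 / 1.92)² = 138.91
Round up: n = 139.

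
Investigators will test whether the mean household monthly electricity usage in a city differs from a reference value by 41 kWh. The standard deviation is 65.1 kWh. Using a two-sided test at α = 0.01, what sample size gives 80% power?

n = 30

For a one-sample z-test, n = ((z_{α/2} + z_β)·σ/δ)².
z_{α/2} = 2.576 (two-sided α = 0.01); z_β = 0.842 (power 80% → β = 0.2).
n = (3.418 × 65.1 / 41)² = 29.45
Round up: n = 30.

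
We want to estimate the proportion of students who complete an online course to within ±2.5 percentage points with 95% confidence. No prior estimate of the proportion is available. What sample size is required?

For a proportion with margin E = 0.025 at 95% confidence, z = 1.960.
With no prior estimate, use p = 0.5, which maximizes p(1−p) at 0.25.
n = 0.25 × (z/E)² = 0.25 × (1.960/0.025)² = 1536.64
Round up: n = 1537.

1537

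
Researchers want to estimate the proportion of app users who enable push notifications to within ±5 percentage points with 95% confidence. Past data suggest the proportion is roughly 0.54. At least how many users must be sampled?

For a proportion with margin E = 0.05 at 95% confidence, z = 1.960.
n = p̂(1−p̂)(z/E)² = 0.54 × 0.46 × (1.960/0.05)² = 381.70
Round up: n = 382.

n = 382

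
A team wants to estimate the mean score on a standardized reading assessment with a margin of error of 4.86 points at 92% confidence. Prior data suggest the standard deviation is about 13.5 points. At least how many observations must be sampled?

24

For a mean, the margin of error is E = z·σ/√n, so n = (zσ/E)².
At 92% confidence, z = 1.751.
n = (1.751 × 13.5 / 4.86)² = 23.66
Round up: n = 24.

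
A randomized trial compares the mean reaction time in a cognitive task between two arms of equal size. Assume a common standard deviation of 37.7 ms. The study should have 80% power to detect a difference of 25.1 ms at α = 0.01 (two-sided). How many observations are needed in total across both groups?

106 total

For two equal groups, n per group = 2·((z_{α/2} + z_β)·σ/δ)².
z_{α/2} = 2.576; z_β = 0.842 (power 80%).
n = 2 × (3.418 × 37.7 / 25.1)² = 2 × 26.36 = 52.72
Round up: n = 53 per group.
Total across both groups: 2 × 53 = 106.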